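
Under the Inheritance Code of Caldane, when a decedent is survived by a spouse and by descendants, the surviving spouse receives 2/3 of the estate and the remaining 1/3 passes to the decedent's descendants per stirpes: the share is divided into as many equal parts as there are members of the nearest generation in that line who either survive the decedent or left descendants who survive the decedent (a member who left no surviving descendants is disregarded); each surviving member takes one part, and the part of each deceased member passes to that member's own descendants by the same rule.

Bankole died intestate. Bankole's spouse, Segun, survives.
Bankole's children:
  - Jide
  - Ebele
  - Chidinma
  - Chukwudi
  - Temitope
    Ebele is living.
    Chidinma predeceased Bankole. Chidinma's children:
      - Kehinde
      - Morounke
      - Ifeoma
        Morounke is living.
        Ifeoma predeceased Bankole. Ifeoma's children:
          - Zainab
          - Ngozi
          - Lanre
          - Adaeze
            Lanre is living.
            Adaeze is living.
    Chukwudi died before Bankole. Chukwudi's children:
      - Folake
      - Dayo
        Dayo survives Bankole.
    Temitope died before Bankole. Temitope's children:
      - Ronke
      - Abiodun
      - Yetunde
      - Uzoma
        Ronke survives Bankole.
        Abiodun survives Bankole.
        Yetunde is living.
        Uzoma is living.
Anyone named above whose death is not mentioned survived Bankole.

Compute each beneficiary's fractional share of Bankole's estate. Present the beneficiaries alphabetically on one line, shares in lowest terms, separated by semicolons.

Abiodun 1/60; Adaeze 1/180; Dayo 1/30; Ebele 1/15; Folake 1/30; Jide 1/15; Kehinde 1/45; Lanre 1/180; Morounke 1/45; Ngozi 1/180; Ronke 1/60; Segun 2/3; Uzoma 1/60; Yetunde 1/60; Zainab 1/180

Segun, as surviving spouse, takes 2/3.
The remaining 1/3 passes to Bankole's descendants per stirpes.
The 1/3 is divided into 5 equal shares of 1/15 among Jide, Ebele, Chidinma, Chukwudi, Temitope.
Jide is living and takes 1/15.
Ebele is living and takes 1/15.
Chidinma predeceased; the 1/15 allotted to Chidinma's branch passes to Chidinma's issue by representation.
The 1/15 is divided into 3 equal shares of 1/45 among Kehinde, Morounke, Ifeoma.
Kehinde is living and takes 1/45.
Morounke is living and takes 1/45.
Ifeoma predeceased; the 1/45 allotted to Ifeoma's branch passes to Ifeoma's issue by representation.
The 1/45 is divided into 4 equal shares of 1/180 among Zainab, Ngozi, Lanre, Adaeze.
Zainab is living and takes 1/180.
Ngozi is living and takes 1/180.
Lanre is living and takes 1/180.
Adaeze is living and takes 1/180.
Chukwudi predeceased; the 1/15 allotted to Chukwudi's branch passes to Chukwudi's issue by representation.
The 1/15 is divided into 2 equal shares of 1/30 among Folake, Dayo.
Folake is living and takes 1/30.
Dayo is living and takes 1/30.
Temitope predeceased; the 1/15 allotted to Temitope's branch passes to Temitope's issue by representation.
The 1/15 is divided into 4 equal shares of 1/60 among Ronke, Abiodun, Yetunde, Uzoma.
Ronke is living and takes 1/60.
Abiodun is living and takes 1/60.
Yetunde is living and takes 1/60.
Uzoma is living and takes 1/60.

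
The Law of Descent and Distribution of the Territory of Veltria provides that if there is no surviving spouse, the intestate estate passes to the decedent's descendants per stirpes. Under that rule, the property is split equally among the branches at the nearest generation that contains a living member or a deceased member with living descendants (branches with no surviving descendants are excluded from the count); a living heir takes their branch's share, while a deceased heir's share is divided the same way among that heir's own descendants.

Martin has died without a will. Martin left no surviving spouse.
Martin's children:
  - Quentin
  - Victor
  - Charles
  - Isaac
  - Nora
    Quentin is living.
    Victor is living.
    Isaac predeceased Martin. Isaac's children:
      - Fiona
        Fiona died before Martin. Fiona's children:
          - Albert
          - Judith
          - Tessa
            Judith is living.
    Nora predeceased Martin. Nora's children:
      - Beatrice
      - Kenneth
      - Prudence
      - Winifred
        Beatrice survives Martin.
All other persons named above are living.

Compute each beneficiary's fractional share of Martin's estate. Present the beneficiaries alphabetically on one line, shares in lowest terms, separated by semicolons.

There is no surviving spouse, so the entire estate passes to Martin's descendants per stirpes.
The estate is divided into 5 equal shares of 1/5 among Quentin, Victor, Charles, Isaac, Nora.
Quentin is living and takes 1/5.
Victor is living and takes 1/5.
Charles is living and takes 1/5.
Isaac predeceased; the 1/5 allotted to Isaac's branch passes to Isaac's issue by representation.
Fiona's line is the sole branch at this level, so the full 1/5 passes to Fiona's issue by representation.
The 1/5 is divided into 3 equal shares of 1/15 among Albert, Judith, Tessa.
Albert is living and takes 1/15.
Judith is living and takes 1/15.
Tessa is living and takes 1/15.
Nora predeceased; the 1/5 allotted to Nora's branch passes to Nora's issue by representation.
The 1/5 is divided into 4 equal shares of 1/20 among Beatrice, Kenneth, Prudence, Winifred.
Beatrice is living and takes 1/20.
Kenneth is living and takes 1/20.
Prudence is living and takes 1/20.
Winifred is living and takes 1/20.

Albert 1/15; Beatrice 1/20; Charles 1/5; Judith 1/15; Kenneth 1/20; Prudence 1/20; Quentin 1/5; Tessa 1/15; Victor 1/5; Winifred 1/20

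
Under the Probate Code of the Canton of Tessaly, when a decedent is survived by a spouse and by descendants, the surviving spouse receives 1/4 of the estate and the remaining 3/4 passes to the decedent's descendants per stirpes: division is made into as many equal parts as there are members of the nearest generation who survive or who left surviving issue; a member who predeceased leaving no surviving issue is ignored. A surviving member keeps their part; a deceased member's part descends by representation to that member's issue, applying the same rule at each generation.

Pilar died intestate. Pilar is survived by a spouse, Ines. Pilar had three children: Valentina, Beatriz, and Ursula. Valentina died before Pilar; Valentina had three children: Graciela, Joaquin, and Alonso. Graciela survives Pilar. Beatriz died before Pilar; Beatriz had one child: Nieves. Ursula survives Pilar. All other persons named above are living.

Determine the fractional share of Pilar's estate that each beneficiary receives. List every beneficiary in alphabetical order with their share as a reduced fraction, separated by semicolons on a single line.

Ines, as surviving spouse, takes 1/4.
The remaining 3/4 passes to Pilar's descendants per stirpes.
The 3/4 is divided into 3 equal shares of 1/4 among Valentina, Beatriz, Ursula.
Valentina predeceased; the 1/4 allotted to Valentina's branch passes to Valentina's issue by representation.
The 1/4 is divided into 3 equal shares of 1/12 among Graciela, Joaquin, Alonso.
Graciela is living and takes 1/12.
Joaquin is living and takes 1/12.
Alonso is living and takes 1/12.
Beatriz predeceased; the 1/4 allotted to Beatriz's branch passes to Beatriz's issue by representation.
Nieves is the sole taker at this level and receives the full 1/4.
Ursula is living and takes 1/4.

Alonso 1/12; Graciela 1/12; Ines 1/4; Joaquin 1/12; Nieves 1/4; Ursula 1/4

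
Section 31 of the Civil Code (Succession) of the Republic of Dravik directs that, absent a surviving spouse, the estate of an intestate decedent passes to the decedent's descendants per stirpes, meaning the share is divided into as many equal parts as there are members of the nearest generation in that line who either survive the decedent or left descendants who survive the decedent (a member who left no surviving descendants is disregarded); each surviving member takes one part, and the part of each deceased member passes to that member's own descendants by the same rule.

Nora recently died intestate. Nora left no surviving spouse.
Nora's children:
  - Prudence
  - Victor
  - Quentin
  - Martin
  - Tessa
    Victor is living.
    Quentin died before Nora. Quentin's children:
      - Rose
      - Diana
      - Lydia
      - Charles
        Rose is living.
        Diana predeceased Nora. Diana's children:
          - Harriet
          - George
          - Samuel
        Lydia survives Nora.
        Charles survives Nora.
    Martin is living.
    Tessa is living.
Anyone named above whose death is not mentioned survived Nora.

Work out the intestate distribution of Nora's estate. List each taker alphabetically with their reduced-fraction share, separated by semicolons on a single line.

There is no surviving spouse, so the entire estate passes to Nora's descendants per stirpes.
The estate is divided into 5 equal shares of 1/5 among Prudence, Victor, Quentin, Martin, Tessa.
Prudence is living and takes 1/5.
Victor is living and takes 1/5.
Quentin predeceased; the 1/5 allotted to Quentin's branch passes to Quentin's issue by representation.
The 1/5 is divided into 4 equal shares of 1/20 among Rose, Diana, Lydia, Charles.
Rose is living and takes 1/20.
Diana predeceased; the 1/20 allotted to Diana's branch passes to Diana's issue by representation.
The 1/20 is divided into 3 equal shares of 1/60 among Harriet, George, Samuel.
Harriet is living and takes 1/60.
George is living and takes 1/60.
Samuel is living and takes 1/60.
Lydia is living and takes 1/20.
Charles is living and takes 1/20.
Martin is living and takes 1/5.
Tessa is living and takes 1/5.

Charles 1/20; George 1/60; Harriet 1/60; Lydia 1/20; Martin 1/5; Prudence 1/5; Rose 1/20; Samuel 1/60; Tessa 1/5; Victor 1/5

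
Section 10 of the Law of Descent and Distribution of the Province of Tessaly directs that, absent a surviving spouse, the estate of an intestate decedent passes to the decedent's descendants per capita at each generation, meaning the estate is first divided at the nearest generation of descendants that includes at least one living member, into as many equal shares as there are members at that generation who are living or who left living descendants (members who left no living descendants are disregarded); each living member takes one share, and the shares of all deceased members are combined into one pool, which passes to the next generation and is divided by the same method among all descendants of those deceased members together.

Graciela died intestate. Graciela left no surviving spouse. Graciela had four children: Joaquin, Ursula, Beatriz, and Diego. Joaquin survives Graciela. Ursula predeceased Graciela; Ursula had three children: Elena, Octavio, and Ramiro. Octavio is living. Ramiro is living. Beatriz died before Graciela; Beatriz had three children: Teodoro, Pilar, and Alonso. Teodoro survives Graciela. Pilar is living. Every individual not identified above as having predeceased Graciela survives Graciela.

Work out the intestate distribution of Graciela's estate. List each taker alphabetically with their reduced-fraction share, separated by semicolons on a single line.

There is no surviving spouse, so the entire estate passes to Graciela's descendants per capita at each generation.
At generation 1 (Joaquin, Ursula, Beatriz, Diego) there are 4 shares of (1)/4 = 1/4 each.
Living: Joaquin and Diego — each takes 1/4.
Deceased: Ursula and Beatriz. Their combined 1/2 is pooled and carried to generation 2.
At generation 2 (Elena, Octavio, Ramiro, Teodoro, Pilar, Alonso) there are 6 shares of (1/2)/6 = 1/12 each.
Living: Elena, Octavio, Ramiro, Teodoro, Pilar, and Alonso — each takes 1/12.

Alonso 1/12; Diego 1/4; Elena 1/12; Joaquin 1/4; Octavio 1/12; Pilar 1/12; Ramiro 1/12; Teodoro 1/12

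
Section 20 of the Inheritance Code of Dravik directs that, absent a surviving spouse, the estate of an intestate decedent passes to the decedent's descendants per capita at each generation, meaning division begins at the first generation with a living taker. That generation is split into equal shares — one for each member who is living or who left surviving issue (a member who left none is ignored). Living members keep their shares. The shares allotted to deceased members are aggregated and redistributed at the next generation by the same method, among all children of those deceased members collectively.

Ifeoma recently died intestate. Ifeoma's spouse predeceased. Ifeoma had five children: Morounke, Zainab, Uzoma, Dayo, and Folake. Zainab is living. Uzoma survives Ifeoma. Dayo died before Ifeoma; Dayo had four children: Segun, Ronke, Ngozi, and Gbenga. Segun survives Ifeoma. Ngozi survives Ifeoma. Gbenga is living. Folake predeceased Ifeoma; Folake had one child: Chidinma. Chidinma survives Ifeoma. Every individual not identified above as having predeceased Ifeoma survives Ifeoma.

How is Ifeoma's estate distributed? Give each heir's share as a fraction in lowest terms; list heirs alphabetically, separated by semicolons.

Chidinma 2/25; Gbenga 2/25; Morounke 1/5; Ngozi 2/25; Ronke 2/25; Segun 2/25; Uzoma 1/5; Zainab 1/5

There is no surviving spouse, so the entire estate passes to Ifeoma's descendants per capita at each generation.
At generation 1 (Morounke, Zainab, Uzoma, Dayo, Folake) there are 5 shares of (1)/5 = 1/5 each.
Living: Morounke, Zainab, and Uzoma — each takes 1/5.
Deceased: Dayo and Folake. Their combined 2/5 is pooled and carried to generation 2.
At generation 2 (Segun, Ronke, Ngozi, Gbenga, Chidinma) there are 5 shares of (2/5)/5 = 2/25 each.
Living: Segun, Ronke, Ngozi, Gbenga, and Chidinma — each takes 2/25.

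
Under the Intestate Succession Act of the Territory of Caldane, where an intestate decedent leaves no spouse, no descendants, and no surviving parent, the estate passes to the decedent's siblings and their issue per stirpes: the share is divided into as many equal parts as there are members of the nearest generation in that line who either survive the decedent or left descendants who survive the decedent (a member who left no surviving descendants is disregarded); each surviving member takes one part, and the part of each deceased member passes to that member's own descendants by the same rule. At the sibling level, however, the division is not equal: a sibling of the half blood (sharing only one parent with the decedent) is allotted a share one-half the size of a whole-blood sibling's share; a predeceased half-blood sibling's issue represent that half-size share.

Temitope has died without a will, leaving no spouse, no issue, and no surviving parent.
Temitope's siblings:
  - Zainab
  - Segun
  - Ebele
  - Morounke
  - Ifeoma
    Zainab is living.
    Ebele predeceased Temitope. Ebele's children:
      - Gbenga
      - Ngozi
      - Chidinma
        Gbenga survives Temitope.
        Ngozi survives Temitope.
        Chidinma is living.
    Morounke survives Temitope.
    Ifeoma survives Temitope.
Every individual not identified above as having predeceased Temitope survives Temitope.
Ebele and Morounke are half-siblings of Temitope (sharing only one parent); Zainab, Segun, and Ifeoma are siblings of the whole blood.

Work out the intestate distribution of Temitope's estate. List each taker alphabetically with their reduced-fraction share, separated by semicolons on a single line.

Chidinma 1/24; Gbenga 1/24; Ifeoma 1/4; Morounke 1/8; Ngozi 1/24; Segun 1/4; Zainab 1/4

No spouse, descendants, or parent survives, so the estate passes to Temitope's siblings per stirpes.
Half-blood siblings count for one-half the weight of whole-blood siblings at the initial division.
Dividing 1 in proportion to weights (total weight 4): Zainab (weight 1) → 1/4; Segun (weight 1) → 1/4; Ebele (weight 1/2) → 1/8; Morounke (weight 1/2) → 1/8; Ifeoma (weight 1) → 1/4.
Zainab is living and takes 1/4.
Segun is living and takes 1/4.
Ebele predeceased; the 1/8 allotted to Ebele's branch passes to Ebele's issue by representation.
The 1/8 is divided into 3 equal shares of 1/24 among Gbenga, Ngozi, Chidinma.
Gbenga is living and takes 1/24.
Ngozi is living and takes 1/24.
Chidinma is living and takes 1/24.
Morounke is living and takes 1/8.
Ifeoma is living and takes 1/4.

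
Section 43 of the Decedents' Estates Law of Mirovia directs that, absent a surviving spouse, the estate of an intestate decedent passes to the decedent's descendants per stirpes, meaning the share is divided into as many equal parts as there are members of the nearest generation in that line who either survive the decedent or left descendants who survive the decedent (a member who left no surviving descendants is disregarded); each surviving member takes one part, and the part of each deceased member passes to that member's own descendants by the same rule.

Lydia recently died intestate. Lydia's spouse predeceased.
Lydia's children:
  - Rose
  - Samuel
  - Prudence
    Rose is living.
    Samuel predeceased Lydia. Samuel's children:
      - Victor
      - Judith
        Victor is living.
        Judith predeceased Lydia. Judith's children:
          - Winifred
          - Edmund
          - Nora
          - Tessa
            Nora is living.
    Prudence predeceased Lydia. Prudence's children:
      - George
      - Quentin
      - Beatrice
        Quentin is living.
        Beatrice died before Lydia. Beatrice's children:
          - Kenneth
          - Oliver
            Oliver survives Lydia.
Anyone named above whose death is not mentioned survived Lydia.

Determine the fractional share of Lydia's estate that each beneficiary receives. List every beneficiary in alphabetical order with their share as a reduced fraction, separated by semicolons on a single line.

There is no surviving spouse, so the entire estate passes to Lydia's descendants per stirpes.
The estate is divided into 3 equal shares of 1/3 among Rose, Samuel, Prudence.
Rose is living and takes 1/3.
Samuel predeceased; the 1/3 allotted to Samuel's branch passes to Samuel's issue by representation.
The 1/3 is divided into 2 equal shares of 1/6 among Victor, Judith.
Victor is living and takes 1/6.
Judith predeceased; the 1/6 allotted to Judith's branch passes to Judith's issue by representation.
The 1/6 is divided into 4 equal shares of 1/24 among Winifred, Edmund, Nora, Tessa.
Winifred is living and takes 1/24.
Edmund is living and takes 1/24.
Nora is living and takes 1/24.
Tessa is living and takes 1/24.
Prudence predeceased; the 1/3 allotted to Prudence's branch passes to Prudence's issue by representation.
The 1/3 is divided into 3 equal shares of 1/9 among George, Quentin, Beatrice.
George is living and takes 1/9.
Quentin is living and takes 1/9.
Beatrice predeceased; the 1/9 allotted to Beatrice's branch passes to Beatrice's issue by representation.
The 1/9 is divided into 2 equal shares of 1/18 among Kenneth, Oliver.
Kenneth is living and takes 1/18.
Oliver is living and takes 1/18.

Edmund 1/24; George 1/9; Kenneth 1/18; Nora 1/24; Oliver 1/18; Quentin 1/9; Rose 1/3; Tessa 1/24; Victor 1/6; Winifred 1/24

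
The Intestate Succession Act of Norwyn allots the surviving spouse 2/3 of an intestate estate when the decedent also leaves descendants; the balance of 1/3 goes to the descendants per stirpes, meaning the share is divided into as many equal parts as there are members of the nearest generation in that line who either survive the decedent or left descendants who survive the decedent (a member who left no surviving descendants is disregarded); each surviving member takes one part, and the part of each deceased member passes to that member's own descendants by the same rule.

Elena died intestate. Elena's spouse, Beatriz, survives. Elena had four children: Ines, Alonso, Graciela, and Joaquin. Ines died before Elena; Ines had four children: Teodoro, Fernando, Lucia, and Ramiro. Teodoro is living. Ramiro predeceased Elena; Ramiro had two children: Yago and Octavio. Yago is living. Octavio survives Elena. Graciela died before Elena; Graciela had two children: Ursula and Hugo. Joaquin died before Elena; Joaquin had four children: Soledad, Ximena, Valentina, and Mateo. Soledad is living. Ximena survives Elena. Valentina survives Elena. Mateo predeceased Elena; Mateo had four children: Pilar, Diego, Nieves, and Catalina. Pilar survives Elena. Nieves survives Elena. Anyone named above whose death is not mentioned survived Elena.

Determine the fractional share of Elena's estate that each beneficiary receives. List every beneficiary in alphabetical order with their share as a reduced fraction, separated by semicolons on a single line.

Alonso 1/12; Beatriz 2/3; Catalina 1/192; Diego 1/192; Fernando 1/48; Hugo 1/24; Lucia 1/48; Nieves 1/192; Octavio 1/96; Pilar 1/192; Soledad 1/48; Teodoro 1/48; Ursula 1/24; Valentina 1/48; Ximena 1/48; Yago 1/96

Beatriz, as surviving spouse, takes 2/3.
The remaining 1/3 passes to Elena's descendants per stirpes.
The 1/3 is divided into 4 equal shares of 1/12 among Ines, Alonso, Graciela, Joaquin.
Ines predeceased; the 1/12 allotted to Ines's branch passes to Ines's issue by representation.
The 1/12 is divided into 4 equal shares of 1/48 among Teodoro, Fernando, Lucia, Ramiro.
Teodoro is living and takes 1/48.
Fernando is living and takes 1/48.
Lucia is living and takes 1/48.
Ramiro predeceased; the 1/48 allotted to Ramiro's branch passes to Ramiro's issue by representation.
The 1/48 is divided into 2 equal shares of 1/96 among Yago, Octavio.
Yago is living and takes 1/96.
Octavio is living and takes 1/96.
Alonso is living and takes 1/12.
Graciela predeceased; the 1/12 allotted to Graciela's branch passes to Graciela's issue by representation.
The 1/12 is divided into 2 equal shares of 1/24 among Ursula, Hugo.
Ursula is living and takes 1/24.
Hugo is living and takes 1/24.
Joaquin predeceased; the 1/12 allotted to Joaquin's branch passes to Joaquin's issue by representation.
The 1/12 is divided into 4 equal shares of 1/48 among Soledad, Ximena, Valentina, Mateo.
Soledad is living and takes 1/48.
Ximena is living and takes 1/48.
Valentina is living and takes 1/48.
Mateo predeceased; the 1/48 allotted to Mateo's branch passes to Mateo's issue by representation.
The 1/48 is divided into 4 equal shares of 1/192 among Pilar, Diego, Nieves, Catalina.
Pilar is living and takes 1/192.
Diego is living and takes 1/192.
Nieves is living and takes 1/192.
Catalina is living and takes 1/192.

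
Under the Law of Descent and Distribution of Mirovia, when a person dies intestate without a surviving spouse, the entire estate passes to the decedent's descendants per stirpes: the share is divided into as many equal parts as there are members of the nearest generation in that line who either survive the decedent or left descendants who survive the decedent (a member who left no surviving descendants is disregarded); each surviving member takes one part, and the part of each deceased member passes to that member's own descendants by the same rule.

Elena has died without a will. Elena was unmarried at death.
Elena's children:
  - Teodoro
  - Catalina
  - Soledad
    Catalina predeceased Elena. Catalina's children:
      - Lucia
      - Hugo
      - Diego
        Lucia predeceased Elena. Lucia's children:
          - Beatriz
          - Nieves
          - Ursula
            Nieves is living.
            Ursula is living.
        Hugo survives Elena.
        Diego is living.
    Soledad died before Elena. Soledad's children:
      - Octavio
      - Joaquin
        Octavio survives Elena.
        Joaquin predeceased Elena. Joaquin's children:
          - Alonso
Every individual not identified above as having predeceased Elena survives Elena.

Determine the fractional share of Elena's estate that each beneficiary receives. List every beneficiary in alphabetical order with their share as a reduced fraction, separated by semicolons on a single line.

Alonso 1/6; Beatriz 1/27; Diego 1/9; Hugo 1/9; Nieves 1/27; Octavio 1/6; Teodoro 1/3; Ursula 1/27

There is no surviving spouse, so the entire estate passes to Elena's descendants per stirpes.
The estate is divided into 3 equal shares of 1/3 among Teodoro, Catalina, Soledad.
Teodoro is living and takes 1/3.
Catalina predeceased; the 1/3 allotted to Catalina's branch passes to Catalina's issue by representation.
The 1/3 is divided into 3 equal shares of 1/9 among Lucia, Hugo, Diego.
Lucia predeceased; the 1/9 allotted to Lucia's branch passes to Lucia's issue by representation.
The 1/9 is divided into 3 equal shares of 1/27 among Beatriz, Nieves, Ursula.
Beatriz is living and takes 1/27.
Nieves is living and takes 1/27.
Ursula is living and takes 1/27.
Hugo is living and takes 1/9.
Diego is living and takes 1/9.
Soledad predeceased; the 1/3 allotted to Soledad's branch passes to Soledad's issue by representation.
The 1/3 is divided into 2 equal shares of 1/6 among Octavio, Joaquin.
Octavio is living and takes 1/6.
Joaquin predeceased; the 1/6 allotted to Joaquin's branch passes to Joaquin's issue by representation.
Alonso is the sole taker at this level and receives the full 1/6.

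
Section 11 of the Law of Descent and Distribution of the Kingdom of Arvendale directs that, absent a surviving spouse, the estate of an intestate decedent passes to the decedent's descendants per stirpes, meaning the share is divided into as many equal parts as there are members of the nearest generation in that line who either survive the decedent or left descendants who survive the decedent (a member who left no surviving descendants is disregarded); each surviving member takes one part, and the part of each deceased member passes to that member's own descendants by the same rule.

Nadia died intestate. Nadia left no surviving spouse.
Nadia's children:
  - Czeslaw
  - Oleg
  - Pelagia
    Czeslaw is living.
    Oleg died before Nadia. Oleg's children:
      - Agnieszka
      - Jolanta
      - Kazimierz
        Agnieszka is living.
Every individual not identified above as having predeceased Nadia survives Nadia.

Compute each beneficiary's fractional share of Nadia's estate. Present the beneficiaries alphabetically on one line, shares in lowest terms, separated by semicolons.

Agnieszka 1/9; Czeslaw 1/3; Jolanta 1/9; Kazimierz 1/9; Pelagia 1/3

There is no surviving spouse, so the entire estate passes to Nadia's descendants per stirpes.
The estate is divided into 3 equal shares of 1/3 among Czeslaw, Oleg, Pelagia.
Czeslaw is living and takes 1/3.
Oleg predeceased; the 1/3 allotted to Oleg's branch passes to Oleg's issue by representation.
The 1/3 is divided into 3 equal shares of 1/9 among Agnieszka, Jolanta, Kazimierz.
Agnieszka is living and takes 1/9.
Jolanta is living and takes 1/9.
Kazimierz is living and takes 1/9.
Pelagia is living and takes 1/3.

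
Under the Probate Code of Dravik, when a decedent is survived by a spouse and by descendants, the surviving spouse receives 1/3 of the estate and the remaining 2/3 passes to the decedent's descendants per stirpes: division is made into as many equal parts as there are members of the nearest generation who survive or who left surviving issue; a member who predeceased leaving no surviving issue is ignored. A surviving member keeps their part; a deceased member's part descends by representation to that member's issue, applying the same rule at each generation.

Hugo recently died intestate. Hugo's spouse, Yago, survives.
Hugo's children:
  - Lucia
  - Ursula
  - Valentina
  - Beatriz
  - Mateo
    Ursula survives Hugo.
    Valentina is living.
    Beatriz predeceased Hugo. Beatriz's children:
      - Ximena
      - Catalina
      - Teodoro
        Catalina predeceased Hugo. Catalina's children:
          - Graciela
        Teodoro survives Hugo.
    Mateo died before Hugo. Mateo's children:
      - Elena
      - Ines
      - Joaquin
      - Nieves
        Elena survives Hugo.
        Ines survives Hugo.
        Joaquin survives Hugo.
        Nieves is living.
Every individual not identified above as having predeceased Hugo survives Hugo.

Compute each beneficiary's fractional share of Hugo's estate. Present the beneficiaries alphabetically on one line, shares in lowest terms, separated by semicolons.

Elena 1/30; Graciela 2/45; Ines 1/30; Joaquin 1/30; Lucia 2/15; Nieves 1/30; Teodoro 2/45; Ursula 2/15; Valentina 2/15; Ximena 2/45; Yago 1/3

Yago, as surviving spouse, takes 1/3.
The remaining 2/3 passes to Hugo's descendants per stirpes.
The 2/3 is divided into 5 equal shares of 2/15 among Lucia, Ursula, Valentina, Beatriz, Mateo.
Lucia is living and takes 2/15.
Ursula is living and takes 2/15.
Valentina is living and takes 2/15.
Beatriz predeceased; the 2/15 allotted to Beatriz's branch passes to Beatriz's issue by representation.
The 2/15 is divided into 3 equal shares of 2/45 among Ximena, Catalina, Teodoro.
Ximena is living and takes 2/45.
Catalina predeceased; the 2/45 allotted to Catalina's branch passes to Catalina's issue by representation.
Graciela is the sole taker at this level and receives the full 2/45.
Teodoro is living and takes 2/45.
Mateo predeceased; the 2/15 allotted to Mateo's branch passes to Mateo's issue by representation.
The 2/15 is divided into 4 equal shares of 1/30 among Elena, Ines, Joaquin, Nieves.
Elena is living and takes 1/30.
Ines is living and takes 1/30.
Joaquin is living and takes 1/30.
Nieves is living and takes 1/30.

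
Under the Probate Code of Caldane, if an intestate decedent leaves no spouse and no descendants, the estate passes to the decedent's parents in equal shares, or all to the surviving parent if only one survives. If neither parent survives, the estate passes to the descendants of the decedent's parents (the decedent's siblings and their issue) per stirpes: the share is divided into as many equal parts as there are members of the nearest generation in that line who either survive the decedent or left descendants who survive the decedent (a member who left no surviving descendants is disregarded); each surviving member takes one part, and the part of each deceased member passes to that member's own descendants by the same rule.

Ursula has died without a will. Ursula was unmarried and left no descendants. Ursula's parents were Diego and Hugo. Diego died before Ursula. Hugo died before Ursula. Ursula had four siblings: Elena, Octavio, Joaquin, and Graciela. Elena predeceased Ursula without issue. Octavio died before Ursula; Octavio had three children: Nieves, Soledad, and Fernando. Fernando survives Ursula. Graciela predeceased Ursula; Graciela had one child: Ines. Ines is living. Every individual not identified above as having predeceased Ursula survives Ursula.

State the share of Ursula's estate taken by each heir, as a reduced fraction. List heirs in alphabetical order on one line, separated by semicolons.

Fernando 1/9; Ines 1/3; Joaquin 1/3; Nieves 1/9; Soledad 1/9

Neither parent survives and there are no descendants, so the estate passes to Ursula's siblings and their issue per stirpes.
Elena left no surviving issue, so that branch lapses and is disregarded.
The estate is divided into 3 equal shares of 1/3 among Octavio, Joaquin, Graciela.
Octavio predeceased; the 1/3 allotted to Octavio's branch passes to Octavio's issue by representation.
The 1/3 is divided into 3 equal shares of 1/9 among Nieves, Soledad, Fernando.
Nieves is living and takes 1/9.
Soledad is living and takes 1/9.
Fernando is living and takes 1/9.
Joaquin is living and takes 1/3.
Graciela predeceased; the 1/3 allotted to Graciela's branch passes to Graciela's issue by representation.
Ines is the sole taker at this level and receives the full 1/3.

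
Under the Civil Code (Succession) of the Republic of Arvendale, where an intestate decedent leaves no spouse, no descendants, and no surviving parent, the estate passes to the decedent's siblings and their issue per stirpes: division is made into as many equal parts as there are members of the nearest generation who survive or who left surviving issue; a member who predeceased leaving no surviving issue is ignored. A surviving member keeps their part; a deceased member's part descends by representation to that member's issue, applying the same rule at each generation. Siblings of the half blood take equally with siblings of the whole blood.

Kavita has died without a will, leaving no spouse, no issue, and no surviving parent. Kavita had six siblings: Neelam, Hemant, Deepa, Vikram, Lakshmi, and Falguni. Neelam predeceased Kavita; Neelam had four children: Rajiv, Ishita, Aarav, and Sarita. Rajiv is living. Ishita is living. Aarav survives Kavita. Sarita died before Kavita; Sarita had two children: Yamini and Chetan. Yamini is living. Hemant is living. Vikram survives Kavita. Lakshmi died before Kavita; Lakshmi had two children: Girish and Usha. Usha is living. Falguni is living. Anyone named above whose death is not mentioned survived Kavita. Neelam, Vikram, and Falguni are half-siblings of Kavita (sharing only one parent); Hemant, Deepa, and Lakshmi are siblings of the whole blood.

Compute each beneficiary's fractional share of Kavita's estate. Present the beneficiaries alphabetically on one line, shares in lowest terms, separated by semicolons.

Aarav 1/24; Chetan 1/48; Deepa 1/6; Falguni 1/6; Girish 1/12; Hemant 1/6; Ishita 1/24; Rajiv 1/24; Usha 1/12; Vikram 1/6; Yamini 1/48

No spouse, descendants, or parent survives, so the estate passes to Kavita's siblings per stirpes.
Half-blood and whole-blood siblings take equally under the stated rule.
The estate is divided into 6 equal shares of 1/6 among Neelam, Hemant, Deepa, Vikram, Lakshmi, Falguni.
Neelam predeceased; the 1/6 allotted to Neelam's branch passes to Neelam's issue by representation.
The 1/6 is divided into 4 equal shares of 1/24 among Rajiv, Ishita, Aarav, Sarita.
Rajiv is living and takes 1/24.
Ishita is living and takes 1/24.
Aarav is living and takes 1/24.
Sarita predeceased; the 1/24 allotted to Sarita's branch passes to Sarita's issue by representation.
The 1/24 is divided into 2 equal shares of 1/48 among Yamini, Chetan.
Yamini is living and takes 1/48.
Chetan is living and takes 1/48.
Hemant is living and takes 1/6.
Deepa is living and takes 1/6.
Vikram is living and takes 1/6.
Lakshmi predeceased; the 1/6 allotted to Lakshmi's branch passes to Lakshmi's issue by representation.
The 1/6 is divided into 2 equal shares of 1/12 among Girish, Usha.
Girish is living and takes 1/12.
Usha is living and takes 1/12.
Falguni is living and takes 1/6.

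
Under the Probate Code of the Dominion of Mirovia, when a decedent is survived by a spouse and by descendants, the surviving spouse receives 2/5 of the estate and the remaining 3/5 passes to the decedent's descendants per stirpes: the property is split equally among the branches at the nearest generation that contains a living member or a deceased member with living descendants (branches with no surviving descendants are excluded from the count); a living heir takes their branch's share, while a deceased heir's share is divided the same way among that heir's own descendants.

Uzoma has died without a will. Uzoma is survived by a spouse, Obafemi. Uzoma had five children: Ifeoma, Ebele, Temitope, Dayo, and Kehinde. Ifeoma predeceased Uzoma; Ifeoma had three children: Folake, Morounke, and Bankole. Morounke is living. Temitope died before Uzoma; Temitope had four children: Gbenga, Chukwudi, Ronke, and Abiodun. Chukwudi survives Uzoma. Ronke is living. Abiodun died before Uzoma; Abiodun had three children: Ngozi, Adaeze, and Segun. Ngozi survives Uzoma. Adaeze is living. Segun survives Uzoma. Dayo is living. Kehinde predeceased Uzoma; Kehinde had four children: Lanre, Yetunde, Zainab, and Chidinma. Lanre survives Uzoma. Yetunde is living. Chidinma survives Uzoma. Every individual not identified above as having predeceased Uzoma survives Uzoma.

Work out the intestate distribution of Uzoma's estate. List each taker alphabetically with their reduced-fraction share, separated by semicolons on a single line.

Adaeze 1/100; Bankole 1/25; Chidinma 3/100; Chukwudi 3/100; Dayo 3/25; Ebele 3/25; Folake 1/25; Gbenga 3/100; Lanre 3/100; Morounke 1/25; Ngozi 1/100; Obafemi 2/5; Ronke 3/100; Segun 1/100; Yetunde 3/100; Zainab 3/100

Obafemi, as surviving spouse, takes 2/5.
The remaining 3/5 passes to Uzoma's descendants per stirpes.
The 3/5 is divided into 5 equal shares of 3/25 among Ifeoma, Ebele, Temitope, Dayo, Kehinde.
Ifeoma predeceased; the 3/25 allotted to Ifeoma's branch passes to Ifeoma's issue by representation.
The 3/25 is divided into 3 equal shares of 1/25 among Folake, Morounke, Bankole.
Folake is living and takes 1/25.
Morounke is living and takes 1/25.
Bankole is living and takes 1/25.
Ebele is living and takes 3/25.
Temitope predeceased; the 3/25 allotted to Temitope's branch passes to Temitope's issue by representation.
The 3/25 is divided into 4 equal shares of 3/100 among Gbenga, Chukwudi, Ronke, Abiodun.
Gbenga is living and takes 3/100.
Chukwudi is living and takes 3/100.
Ronke is living and takes 3/100.
Abiodun predeceased; the 3/100 allotted to Abiodun's branch passes to Abiodun's issue by representation.
The 3/100 is divided into 3 equal shares of 1/100 among Ngozi, Adaeze, Segun.
Ngozi is living and takes 1/100.
Adaeze is living and takes 1/100.
Segun is living and takes 1/100.
Dayo is living and takes 3/25.
Kehinde predeceased; the 3/25 allotted to Kehinde's branch passes to Kehinde's issue by representation.
The 3/25 is divided into 4 equal shares of 3/100 among Lanre, Yetunde, Zainab, Chidinma.
Lanre is living and takes 3/100.
Yetunde is living and takes 3/100.
Zainab is living and takes 3/100.
Chidinma is living and takes 3/100.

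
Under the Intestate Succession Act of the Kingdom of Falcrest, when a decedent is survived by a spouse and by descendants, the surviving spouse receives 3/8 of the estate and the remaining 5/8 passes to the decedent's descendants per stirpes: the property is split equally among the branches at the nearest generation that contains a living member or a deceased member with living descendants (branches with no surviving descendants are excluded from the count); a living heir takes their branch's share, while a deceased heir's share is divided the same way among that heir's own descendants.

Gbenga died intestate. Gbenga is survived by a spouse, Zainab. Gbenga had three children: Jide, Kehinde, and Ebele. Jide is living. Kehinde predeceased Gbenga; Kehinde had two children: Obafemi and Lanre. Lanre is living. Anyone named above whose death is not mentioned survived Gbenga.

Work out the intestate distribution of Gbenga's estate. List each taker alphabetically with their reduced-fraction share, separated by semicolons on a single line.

Zainab, as surviving spouse, takes 3/8.
The remaining 5/8 passes to Gbenga's descendants per stirpes.
The 5/8 is divided into 3 equal shares of 5/24 among Jide, Kehinde, Ebele.
Jide is living and takes 5/24.
Kehinde predeceased; the 5/24 allotted to Kehinde's branch passes to Kehinde's issue by representation.
The 5/24 is divided into 2 equal shares of 5/48 among Obafemi, Lanre.
Obafemi is living and takes 5/48.
Lanre is living and takes 5/48.
Ebele is living and takes 5/24.

Ebele 5/24; Jide 5/24; Lanre 5/48; Obafemi 5/48; Zainab 3/8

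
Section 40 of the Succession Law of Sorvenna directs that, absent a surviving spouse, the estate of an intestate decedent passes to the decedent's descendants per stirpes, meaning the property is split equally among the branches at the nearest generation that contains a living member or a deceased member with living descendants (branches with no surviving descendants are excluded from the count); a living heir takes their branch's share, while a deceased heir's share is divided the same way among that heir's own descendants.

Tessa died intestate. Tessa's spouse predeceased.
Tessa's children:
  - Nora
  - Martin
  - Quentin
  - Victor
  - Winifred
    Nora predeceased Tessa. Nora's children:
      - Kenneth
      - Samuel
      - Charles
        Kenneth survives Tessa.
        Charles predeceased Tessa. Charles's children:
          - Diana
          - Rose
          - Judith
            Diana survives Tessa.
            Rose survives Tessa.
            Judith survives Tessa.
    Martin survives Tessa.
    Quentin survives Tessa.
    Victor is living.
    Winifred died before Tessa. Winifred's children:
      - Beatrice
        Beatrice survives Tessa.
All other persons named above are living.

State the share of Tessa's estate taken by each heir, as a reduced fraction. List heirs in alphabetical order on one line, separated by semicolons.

Beatrice 1/5; Diana 1/45; Judith 1/45; Kenneth 1/15; Martin 1/5; Quentin 1/5; Rose 1/45; Samuel 1/15; Victor 1/5

There is no surviving spouse, so the entire estate passes to Tessa's descendants per stirpes.
The estate is divided into 5 equal shares of 1/5 among Nora, Martin, Quentin, Victor, Winifred.
Nora predeceased; the 1/5 allotted to Nora's branch passes to Nora's issue by representation.
The 1/5 is divided into 3 equal shares of 1/15 among Kenneth, Samuel, Charles.
Kenneth is living and takes 1/15.
Samuel is living and takes 1/15.
Charles predeceased; the 1/15 allotted to Charles's branch passes to Charles's issue by representation.
The 1/15 is divided into 3 equal shares of 1/45 among Diana, Rose, Judith.
Diana is living and takes 1/45.
Rose is living and takes 1/45.
Judith is living and takes 1/45.
Martin is living and takes 1/5.
Quentin is living and takes 1/5.
Victor is living and takes 1/5.
Winifred predeceased; the 1/5 allotted to Winifred's branch passes to Winifred's issue by representation.
Beatrice is the sole taker at this level and receives the full 1/5.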